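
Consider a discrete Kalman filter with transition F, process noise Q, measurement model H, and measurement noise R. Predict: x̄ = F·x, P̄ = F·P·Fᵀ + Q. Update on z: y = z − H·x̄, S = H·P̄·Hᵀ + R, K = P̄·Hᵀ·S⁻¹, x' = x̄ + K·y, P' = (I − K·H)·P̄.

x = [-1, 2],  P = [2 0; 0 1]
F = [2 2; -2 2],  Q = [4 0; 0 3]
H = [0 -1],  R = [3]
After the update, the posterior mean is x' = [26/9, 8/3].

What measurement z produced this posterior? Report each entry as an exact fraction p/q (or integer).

z = [-2]

x̄ = F·x = [2, 6]
P̄ = F·P·Fᵀ + Q = [16 -4; -4 15]
S = H·P̄·Hᵀ + R = [18]
K = P̄·Hᵀ·S⁻¹ = [2/9; -5/6]
x' − x̄ = [8/9, -10/3] = K·y
y = (KᵀK)⁻¹·Kᵀ·(x' − x̄) = [4]
z = y + H·x̄ = [4] + [-6] = [-2]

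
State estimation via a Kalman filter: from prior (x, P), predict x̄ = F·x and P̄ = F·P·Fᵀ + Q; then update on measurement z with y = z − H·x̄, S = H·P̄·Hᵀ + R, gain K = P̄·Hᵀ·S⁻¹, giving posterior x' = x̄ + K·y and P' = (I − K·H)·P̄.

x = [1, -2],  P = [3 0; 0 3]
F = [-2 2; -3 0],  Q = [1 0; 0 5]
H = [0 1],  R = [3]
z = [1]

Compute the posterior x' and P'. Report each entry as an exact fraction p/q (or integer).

x' = [-138/35, 23/35]
P' = [551/35 54/35; 54/35 96/35]

x̄ = F·x = [-6, -3]
P̄ = F·P·Fᵀ + Q = [25 18; 18 32]
y = z − H·x̄ = [4]
S = H·P̄·Hᵀ + R = [35]
K = P̄·Hᵀ·S⁻¹ = [18/35; 32/35]
x' = x̄ + K·y = [-138/35, 23/35]
P' = (I − K·H)·P̄ = [551/35 54/35; 54/35 96/35]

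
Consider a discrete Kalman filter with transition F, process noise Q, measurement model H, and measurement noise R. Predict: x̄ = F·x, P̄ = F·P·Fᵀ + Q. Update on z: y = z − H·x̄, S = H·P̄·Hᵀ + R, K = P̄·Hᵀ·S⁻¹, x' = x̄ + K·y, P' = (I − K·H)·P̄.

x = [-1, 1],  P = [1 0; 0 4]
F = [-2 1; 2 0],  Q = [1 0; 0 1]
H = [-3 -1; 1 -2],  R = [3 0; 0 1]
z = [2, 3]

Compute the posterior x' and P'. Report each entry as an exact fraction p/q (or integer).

x' = [-14/1621, -2402/1621]
P' = [404/1621 75/1621; 75/1621 363/1621]

x̄ = F·x = [3, -2]
P̄ = F·P·Fᵀ + Q = [9 -4; -4 5]
y = z − H·x̄ = [9, -4]
S = H·P̄·Hᵀ + R = [65 -37; -37 46]
K = P̄·Hᵀ·S⁻¹ = [-429/1621 254/1621; -196/1621 -651/1621]
x' = x̄ + K·y = [-14/1621, -2402/1621]
P' = (I − K·H)·P̄ = [404/1621 75/1621; 75/1621 363/1621]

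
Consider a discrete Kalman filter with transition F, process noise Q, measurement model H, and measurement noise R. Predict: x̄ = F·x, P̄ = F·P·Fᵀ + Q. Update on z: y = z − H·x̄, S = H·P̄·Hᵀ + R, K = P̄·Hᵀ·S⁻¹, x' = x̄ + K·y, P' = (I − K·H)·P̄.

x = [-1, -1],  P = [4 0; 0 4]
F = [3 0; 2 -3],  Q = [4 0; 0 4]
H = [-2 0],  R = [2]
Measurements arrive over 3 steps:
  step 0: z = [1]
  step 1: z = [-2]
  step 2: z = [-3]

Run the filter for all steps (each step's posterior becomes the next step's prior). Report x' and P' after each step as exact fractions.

step 0: x̄ = F·x = [-3, 1]
step 0: P̄ = F·P·Fᵀ + Q = [40 24; 24 56]
step 0: y = z − H·x̄ = [-5]
step 0: S = H·P̄·Hᵀ + R = [162]
step 0: K = P̄·Hᵀ·S⁻¹ = [-40/81; -8/27]
step 0: x' = x̄ + K·y = [-43/81, 67/27]
step 0: P' = (I − K·H)·P̄ = [40/81 8/27; 8/27 376/9]
step 1: x̄ = F·x = [-43/27, -689/81]
step 1: P̄ = F·P·Fᵀ + Q = [76/9 8/27; 8/27 30652/81]
step 1: y = z − H·x̄ = [-140/27]
step 1: S = H·P̄·Hᵀ + R = [322/9]
step 1: K = P̄·Hᵀ·S⁻¹ = [-76/161; -8/483]
step 1: x' = x̄ + K·y = [59/69, -581/69]
step 1: P' = (I − K·H)·P̄ = [76/161 8/483; 8/483 60924/161]
step 2: x̄ = F·x = [59/23, 1861/69]
step 2: P̄ = F·P·Fᵀ + Q = [1328/161 432/161; 432/161 549232/161]
step 2: y = z − H·x̄ = [49/23]
step 2: S = H·P̄·Hᵀ + R = [5634/161]
step 2: K = P̄·Hᵀ·S⁻¹ = [-1328/2817; -48/313]
step 2: x' = x̄ + K·y = [4397/2817, 25019/939]
step 2: P' = (I − K·H)·P̄ = [1328/2817 48/313; 48/313 1067504/313]

step 0: x' = [-43/81, 67/27], P' = [40/81 8/27; 8/27 376/9]
step 1: x' = [59/69, -581/69], P' = [76/161 8/483; 8/483 60924/161]
step 2: x' = [4397/2817, 25019/939], P' = [1328/2817 48/313; 48/313 1067504/313]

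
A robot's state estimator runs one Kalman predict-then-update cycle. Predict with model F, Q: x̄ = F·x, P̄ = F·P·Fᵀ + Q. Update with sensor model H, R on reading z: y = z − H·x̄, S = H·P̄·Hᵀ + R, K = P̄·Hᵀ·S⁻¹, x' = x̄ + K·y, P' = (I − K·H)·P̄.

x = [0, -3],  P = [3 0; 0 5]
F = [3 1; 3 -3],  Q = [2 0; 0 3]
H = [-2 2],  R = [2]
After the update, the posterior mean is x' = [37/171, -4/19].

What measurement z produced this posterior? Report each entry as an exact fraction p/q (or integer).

x̄ = F·x = [-3, 9]
P̄ = F·P·Fᵀ + Q = [34 12; 12 75]
S = H·P̄·Hᵀ + R = [342]
K = P̄·Hᵀ·S⁻¹ = [-22/171; 7/19]
x' − x̄ = [550/171, -175/19] = K·y
y = (KᵀK)⁻¹·Kᵀ·(x' − x̄) = [-25]
z = y + H·x̄ = [-25] + [24] = [-1]

z = [-1]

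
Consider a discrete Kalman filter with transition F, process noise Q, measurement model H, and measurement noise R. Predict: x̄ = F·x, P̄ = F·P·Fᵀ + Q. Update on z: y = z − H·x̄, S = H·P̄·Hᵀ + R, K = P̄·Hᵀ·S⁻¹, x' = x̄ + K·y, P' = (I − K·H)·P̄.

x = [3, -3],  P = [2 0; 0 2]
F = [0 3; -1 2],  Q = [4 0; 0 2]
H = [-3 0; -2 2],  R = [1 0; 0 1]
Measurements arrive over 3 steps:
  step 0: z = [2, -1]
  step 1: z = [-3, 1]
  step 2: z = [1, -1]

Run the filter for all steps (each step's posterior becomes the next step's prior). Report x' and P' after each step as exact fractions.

step 0: x̄ = F·x = [-9, -9]
step 0: P̄ = F·P·Fᵀ + Q = [22 12; 12 12]
step 0: y = z − H·x̄ = [-25, -1]
step 0: S = H·P̄·Hᵀ + R = [199 60; 60 41]
step 0: K = P̄·Hᵀ·S⁻¹ = [-1506/4559 -20/4559; -1476/4559 2160/4559]
step 0: x' = x̄ + K·y = [-3361/4559, -6291/4559]
step 0: P' = (I − K·H)·P̄ = [502/4559 492/4559; 492/4559 1572/4559]
step 1: x̄ = F·x = [-18873/4559, -9221/4559]
step 1: P̄ = F·P·Fᵀ + Q = [32384/4559 7956/4559; 7956/4559 13940/4559]
step 1: y = z − H·x̄ = [-70296/4559, -14745/4559]
step 1: S = H·P̄·Hᵀ + R = [296015/4559 146568/4559; 146568/4559 126207/4559]
step 1: K = P̄·Hᵀ·S⁻¹ = [-372928/1160853 -48856/3482559; -348500/1160853 1544416/3482559]
step 1: x' = x̄ + K·y = [997301/1160853, 1360633/1160853]
step 1: P' = (I − K·H)·P̄ = [372928/3482559 348500/3482559; 348500/3482559 1120708/3482559]
step 2: x̄ = F·x = [1360633/386951, 574655/386951]
step 2: P̄ = F·P·Fᵀ + Q = [2668512/386951 630972/386951; 630972/386951 1158542/386951]
step 2: y = z − H·x̄ = [4468850/386951, 1185005/386951]
step 2: S = H·P̄·Hᵀ + R = [24403559/386951 12225240/386951; 12225240/386951 10647391/386951]
step 2: K = P̄·Hᵀ·S⁻¹ = [-91534176/285249919 -4075080/285249919; -85421556/285249919 126348100/285249919]
step 2: x' = x̄ + K·y = [-66574423/285249919, -175972405/285249919]
step 2: P' = (I − K·H)·P̄ = [30511392/285249919 28473852/285249919; 28473852/285249919 91647902/285249919]

step 0: x' = [-3361/4559, -6291/4559], P' = [502/4559 492/4559; 492/4559 1572/4559]
step 1: x' = [997301/1160853, 1360633/1160853], P' = [372928/3482559 348500/3482559; 348500/3482559 1120708/3482559]
step 2: x' = [-66574423/285249919, -175972405/285249919], P' = [30511392/285249919 28473852/285249919; 28473852/285249919 91647902/285249919]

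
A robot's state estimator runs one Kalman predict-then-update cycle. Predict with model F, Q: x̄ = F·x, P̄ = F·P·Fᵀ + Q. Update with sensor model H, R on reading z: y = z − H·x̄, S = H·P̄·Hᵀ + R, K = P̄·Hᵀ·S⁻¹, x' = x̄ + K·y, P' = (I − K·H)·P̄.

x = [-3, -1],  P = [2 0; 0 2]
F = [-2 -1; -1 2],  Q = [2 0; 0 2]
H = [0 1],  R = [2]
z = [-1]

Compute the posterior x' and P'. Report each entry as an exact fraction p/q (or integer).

x̄ = F·x = [7, 1]
P̄ = F·P·Fᵀ + Q = [12 0; 0 12]
y = z − H·x̄ = [-2]
S = H·P̄·Hᵀ + R = [14]
K = P̄·Hᵀ·S⁻¹ = [0; 6/7]
x' = x̄ + K·y = [7, -5/7]
P' = (I − K·H)·P̄ = [12 0; 0 12/7]

x' = [7, -5/7]
P' = [12 0; 0 12/7]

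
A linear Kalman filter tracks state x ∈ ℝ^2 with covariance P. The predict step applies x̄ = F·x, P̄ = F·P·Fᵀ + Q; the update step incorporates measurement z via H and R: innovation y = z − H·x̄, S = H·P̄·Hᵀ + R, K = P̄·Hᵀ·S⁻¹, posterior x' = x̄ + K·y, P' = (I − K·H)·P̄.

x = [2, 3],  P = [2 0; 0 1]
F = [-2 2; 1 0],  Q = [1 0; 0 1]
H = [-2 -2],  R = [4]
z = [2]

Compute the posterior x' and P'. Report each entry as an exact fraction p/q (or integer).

x' = [-3, 23/9]
P' = [4 -3; -3 26/9]

x̄ = F·x = [2, 2]
P̄ = F·P·Fᵀ + Q = [13 -4; -4 3]
y = z − H·x̄ = [10]
S = H·P̄·Hᵀ + R = [36]
K = P̄·Hᵀ·S⁻¹ = [-1/2; 1/18]
x' = x̄ + K·y = [-3, 23/9]
P' = (I − K·H)·P̄ = [4 -3; -3 26/9]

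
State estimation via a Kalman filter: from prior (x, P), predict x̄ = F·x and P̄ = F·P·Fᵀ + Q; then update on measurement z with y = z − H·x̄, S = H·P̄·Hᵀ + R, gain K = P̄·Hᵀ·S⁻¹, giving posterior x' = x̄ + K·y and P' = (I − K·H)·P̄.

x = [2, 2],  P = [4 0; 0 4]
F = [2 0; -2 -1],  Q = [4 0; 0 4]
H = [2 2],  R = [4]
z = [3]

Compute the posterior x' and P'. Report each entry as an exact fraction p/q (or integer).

x̄ = F·x = [4, -6]
P̄ = F·P·Fᵀ + Q = [20 -16; -16 24]
y = z − H·x̄ = [7]
S = H·P̄·Hᵀ + R = [52]
K = P̄·Hᵀ·S⁻¹ = [2/13; 4/13]
x' = x̄ + K·y = [66/13, -50/13]
P' = (I − K·H)·P̄ = [244/13 -240/13; -240/13 248/13]

x' = [66/13, -50/13]
P' = [244/13 -240/13; -240/13 248/13]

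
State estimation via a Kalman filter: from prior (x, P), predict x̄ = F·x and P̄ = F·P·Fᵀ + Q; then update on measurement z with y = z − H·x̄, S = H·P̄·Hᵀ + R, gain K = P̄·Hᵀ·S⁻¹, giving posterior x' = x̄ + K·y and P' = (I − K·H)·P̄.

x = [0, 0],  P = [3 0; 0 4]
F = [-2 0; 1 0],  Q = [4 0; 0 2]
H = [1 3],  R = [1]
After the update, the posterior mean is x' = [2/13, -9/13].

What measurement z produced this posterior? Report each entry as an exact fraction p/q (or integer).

z = [-2]

x̄ = F·x = [0, 0]
P̄ = F·P·Fᵀ + Q = [16 -6; -6 5]
S = H·P̄·Hᵀ + R = [26]
K = P̄·Hᵀ·S⁻¹ = [-1/13; 9/26]
x' − x̄ = [2/13, -9/13] = K·y
y = (KᵀK)⁻¹·Kᵀ·(x' − x̄) = [-2]
z = y + H·x̄ = [-2] + [0] = [-2]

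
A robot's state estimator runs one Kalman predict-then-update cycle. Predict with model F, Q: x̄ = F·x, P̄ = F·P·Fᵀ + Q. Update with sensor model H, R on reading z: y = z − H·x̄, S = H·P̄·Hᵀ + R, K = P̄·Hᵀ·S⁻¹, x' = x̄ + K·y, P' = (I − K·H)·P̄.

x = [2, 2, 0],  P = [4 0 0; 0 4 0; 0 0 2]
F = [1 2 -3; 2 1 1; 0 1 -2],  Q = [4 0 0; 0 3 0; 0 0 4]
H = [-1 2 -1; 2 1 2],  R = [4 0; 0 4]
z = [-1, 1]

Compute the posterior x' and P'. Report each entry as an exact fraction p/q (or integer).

x' = [65/121, -67/2783, 292/2783]
P' = [3372/1331 160/1331 -2720/1331; 160/1331 23700/30613 -3600/30613; -2720/1331 -3600/30613 71848/30613]

x̄ = F·x = [6, 6, 2]
P̄ = F·P·Fᵀ + Q = [42 10 20; 10 25 0; 20 0 16]
y = z − H·x̄ = [-5, -21]
S = H·P̄·Hᵀ + R = [162 -116; -116 461]
K = P̄·Hᵀ·S⁻¹ = [-83/1331 366/1331; 11830/30613 5965/30613; -4122/30613 3744/30613]
x' = x̄ + K·y = [65/121, -67/2783, 292/2783]
P' = (I − K·H)·P̄ = [3372/1331 160/1331 -2720/1331; 160/1331 23700/30613 -3600/30613; -2720/1331 -3600/30613 71848/30613]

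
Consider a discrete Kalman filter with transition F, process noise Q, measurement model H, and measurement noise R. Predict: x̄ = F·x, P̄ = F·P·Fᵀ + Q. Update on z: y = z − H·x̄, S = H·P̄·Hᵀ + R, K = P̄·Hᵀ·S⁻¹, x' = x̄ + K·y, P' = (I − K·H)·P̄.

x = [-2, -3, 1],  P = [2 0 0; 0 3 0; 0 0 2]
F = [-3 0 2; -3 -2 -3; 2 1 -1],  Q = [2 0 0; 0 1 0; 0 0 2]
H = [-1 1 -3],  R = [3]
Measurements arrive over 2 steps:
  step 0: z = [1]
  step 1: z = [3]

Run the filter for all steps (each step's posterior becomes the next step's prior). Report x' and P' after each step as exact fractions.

step 0: x̄ = F·x = [8, 9, -8]
step 0: P̄ = F·P·Fᵀ + Q = [28 6 -16; 6 49 -12; -16 -12 15]
step 0: y = z − H·x̄ = [-24]
step 0: S = H·P̄·Hᵀ + R = [179]
step 0: K = P̄·Hᵀ·S⁻¹ = [26/179; 79/179; -41/179]
step 0: x' = x̄ + K·y = [808/179, -285/179, -448/179]
step 0: P' = (I − K·H)·P̄ = [4336/179 -980/179 -1798/179; -980/179 2530/179 1091/179; -1798/179 1091/179 1004/179]
step 1: x̄ = F·x = [-3320/179, -510/179, 1779/179]
step 1: P̄ = F·P·Fᵀ + Q = [64974/179 17362/179 -35488/179; 17362/179 27327/179 -16901/179; -35488/179 -16901/179 22326/179]
step 1: y = z − H·x̄ = [3064/179]
step 1: S = H·P̄·Hᵀ + R = [147526/179]
step 1: K = P̄·Hᵀ·S⁻¹ = [29426/73763; 30334/73763; -48391/147526]
step 1: x' = x̄ + K·y = [-864424/73763, 309074/73763, 318935/73763]
step 1: P' = (I − K·H)·P̄ = [17099990/73763 -2818678/73763 -6668982/73763; -2818678/73763 979991/73763 1235889/73763; -6668982/73763 1235889/73763 5318305/147526]

step 0: x' = [808/179, -285/179, -448/179], P' = [4336/179 -980/179 -1798/179; -980/179 2530/179 1091/179; -1798/179 1091/179 1004/179]
step 1: x' = [-864424/73763, 309074/73763, 318935/73763], P' = [17099990/73763 -2818678/73763 -6668982/73763; -2818678/73763 979991/73763 1235889/73763; -6668982/73763 1235889/73763 5318305/147526]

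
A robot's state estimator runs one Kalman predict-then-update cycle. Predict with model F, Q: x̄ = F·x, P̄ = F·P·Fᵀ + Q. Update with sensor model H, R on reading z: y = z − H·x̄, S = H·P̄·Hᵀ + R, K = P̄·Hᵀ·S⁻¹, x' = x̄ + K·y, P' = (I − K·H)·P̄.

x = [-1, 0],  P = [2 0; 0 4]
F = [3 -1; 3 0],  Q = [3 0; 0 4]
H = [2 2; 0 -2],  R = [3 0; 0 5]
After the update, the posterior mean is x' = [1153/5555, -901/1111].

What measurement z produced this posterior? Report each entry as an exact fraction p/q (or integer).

x̄ = F·x = [-3, -3]
P̄ = F·P·Fᵀ + Q = [25 18; 18 22]
S = H·P̄·Hᵀ + R = [335 -160; -160 93]
K = P̄·Hᵀ·S⁻¹ = [2238/5555 340/1111; 80/1111 -388/1111]
x' − x̄ = [17818/5555, 2432/1111] = K·y
y = (KᵀK)⁻¹·Kᵀ·(x' − x̄) = [11, -4]
z = y + H·x̄ = [11, -4] + [-12, 6] = [-1, 2]

z = [-1, 2]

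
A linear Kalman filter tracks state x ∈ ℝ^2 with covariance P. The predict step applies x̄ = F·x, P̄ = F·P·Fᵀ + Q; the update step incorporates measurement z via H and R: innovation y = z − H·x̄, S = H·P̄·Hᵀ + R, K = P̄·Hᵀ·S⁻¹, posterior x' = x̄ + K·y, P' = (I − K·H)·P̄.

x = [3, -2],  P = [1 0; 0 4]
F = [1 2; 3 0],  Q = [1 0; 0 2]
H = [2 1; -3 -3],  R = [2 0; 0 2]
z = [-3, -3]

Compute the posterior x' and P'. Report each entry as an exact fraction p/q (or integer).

x' = [-11054/2525, 13817/2525]
P' = [3852/2525 -4146/2525; -4146/2525 4958/2525]

x̄ = F·x = [-1, 9]
P̄ = F·P·Fᵀ + Q = [18 3; 3 11]
y = z − H·x̄ = [-10, 21]
S = H·P̄·Hᵀ + R = [97 -168; -168 317]
K = P̄·Hᵀ·S⁻¹ = [1779/2525 441/2525; -1667/2525 -1218/2525]
x' = x̄ + K·y = [-11054/2525, 13817/2525]
P' = (I − K·H)·P̄ = [3852/2525 -4146/2525; -4146/2525 4958/2525]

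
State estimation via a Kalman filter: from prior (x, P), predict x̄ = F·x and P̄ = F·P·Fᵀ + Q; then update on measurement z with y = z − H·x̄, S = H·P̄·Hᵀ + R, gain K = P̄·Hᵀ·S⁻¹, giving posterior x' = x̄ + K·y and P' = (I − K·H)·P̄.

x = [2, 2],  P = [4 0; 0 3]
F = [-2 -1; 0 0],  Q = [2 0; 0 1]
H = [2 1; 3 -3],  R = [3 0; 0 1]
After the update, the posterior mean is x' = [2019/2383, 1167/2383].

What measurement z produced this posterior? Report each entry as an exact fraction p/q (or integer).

x̄ = F·x = [-6, 0]
P̄ = F·P·Fᵀ + Q = [21 0; 0 1]
S = H·P̄·Hᵀ + R = [88 123; 123 199]
K = P̄·Hᵀ·S⁻¹ = [609/2383 378/2383; 568/2383 -387/2383]
x' − x̄ = [16317/2383, 1167/2383] = K·y
y = (KᵀK)⁻¹·Kᵀ·(x' − x̄) = [15, 19]
z = y + H·x̄ = [15, 19] + [-12, -18] = [3, 1]

z = [3, 1]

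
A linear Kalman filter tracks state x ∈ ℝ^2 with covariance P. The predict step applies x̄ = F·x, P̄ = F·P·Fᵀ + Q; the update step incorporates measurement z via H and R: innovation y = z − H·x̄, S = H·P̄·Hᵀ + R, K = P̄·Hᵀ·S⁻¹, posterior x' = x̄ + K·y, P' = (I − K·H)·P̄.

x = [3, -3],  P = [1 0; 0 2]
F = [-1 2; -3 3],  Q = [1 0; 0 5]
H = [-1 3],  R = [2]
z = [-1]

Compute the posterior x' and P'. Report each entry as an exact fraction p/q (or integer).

x̄ = F·x = [-9, -18]
P̄ = F·P·Fᵀ + Q = [10 15; 15 32]
y = z − H·x̄ = [44]
S = H·P̄·Hᵀ + R = [210]
K = P̄·Hᵀ·S⁻¹ = [1/6; 27/70]
x' = x̄ + K·y = [-5/3, -36/35]
P' = (I − K·H)·P̄ = [25/6 3/2; 3/2 53/70]

x' = [-5/3, -36/35]
P' = [25/6 3/2; 3/2 53/70]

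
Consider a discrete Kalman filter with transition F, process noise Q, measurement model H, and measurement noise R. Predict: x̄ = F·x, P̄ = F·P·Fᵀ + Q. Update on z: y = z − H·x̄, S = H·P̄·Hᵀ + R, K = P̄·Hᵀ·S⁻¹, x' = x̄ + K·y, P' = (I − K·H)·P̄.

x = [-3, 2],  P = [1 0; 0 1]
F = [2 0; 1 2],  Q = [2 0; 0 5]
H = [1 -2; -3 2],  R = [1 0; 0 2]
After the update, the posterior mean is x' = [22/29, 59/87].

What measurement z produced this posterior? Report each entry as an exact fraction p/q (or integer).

z = [-1, -2]

x̄ = F·x = [-6, 1]
P̄ = F·P·Fᵀ + Q = [6 2; 2 10]
S = H·P̄·Hᵀ + R = [39 -42; -42 72]
K = P̄·Hᵀ·S⁻¹ = [-37/87 -77/174; -59/87 -35/174]
x' − x̄ = [196/29, -28/87] = K·y
y = (KᵀK)⁻¹·Kᵀ·(x' − x̄) = [7, -22]
z = y + H·x̄ = [7, -22] + [-8, 20] = [-1, -2]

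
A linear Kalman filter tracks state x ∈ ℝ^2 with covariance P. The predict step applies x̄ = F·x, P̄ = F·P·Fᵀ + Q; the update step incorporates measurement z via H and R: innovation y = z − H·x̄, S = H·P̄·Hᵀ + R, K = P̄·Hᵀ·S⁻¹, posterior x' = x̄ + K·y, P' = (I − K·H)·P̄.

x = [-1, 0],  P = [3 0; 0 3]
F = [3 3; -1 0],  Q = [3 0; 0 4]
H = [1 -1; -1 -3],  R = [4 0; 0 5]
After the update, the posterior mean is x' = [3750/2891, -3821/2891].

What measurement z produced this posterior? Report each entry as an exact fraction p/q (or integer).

x̄ = F·x = [-3, 1]
P̄ = F·P·Fᵀ + Q = [57 -9; -9 7]
S = H·P̄·Hᵀ + R = [86 -18; -18 71]
K = P̄·Hᵀ·S⁻¹ = [2073/2891 -696/2891; -676/2891 -660/2891]
x' − x̄ = [12423/2891, -6712/2891] = K·y
y = (KᵀK)⁻¹·Kᵀ·(x' − x̄) = [7, 3]
z = y + H·x̄ = [7, 3] + [-4, 0] = [3, 3]

z = [3, 3]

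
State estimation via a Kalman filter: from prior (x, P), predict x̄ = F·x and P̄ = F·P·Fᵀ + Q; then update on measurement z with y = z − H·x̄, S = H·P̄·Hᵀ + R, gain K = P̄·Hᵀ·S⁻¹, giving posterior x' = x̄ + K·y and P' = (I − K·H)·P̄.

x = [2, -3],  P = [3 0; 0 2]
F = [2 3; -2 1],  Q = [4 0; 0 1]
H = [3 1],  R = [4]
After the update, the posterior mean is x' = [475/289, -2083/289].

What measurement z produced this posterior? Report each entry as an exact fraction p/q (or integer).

x̄ = F·x = [-5, -7]
P̄ = F·P·Fᵀ + Q = [34 -6; -6 15]
S = H·P̄·Hᵀ + R = [289]
K = P̄·Hᵀ·S⁻¹ = [96/289; -3/289]
x' − x̄ = [1920/289, -60/289] = K·y
y = (KᵀK)⁻¹·Kᵀ·(x' − x̄) = [20]
z = y + H·x̄ = [20] + [-22] = [-2]

z = [-2]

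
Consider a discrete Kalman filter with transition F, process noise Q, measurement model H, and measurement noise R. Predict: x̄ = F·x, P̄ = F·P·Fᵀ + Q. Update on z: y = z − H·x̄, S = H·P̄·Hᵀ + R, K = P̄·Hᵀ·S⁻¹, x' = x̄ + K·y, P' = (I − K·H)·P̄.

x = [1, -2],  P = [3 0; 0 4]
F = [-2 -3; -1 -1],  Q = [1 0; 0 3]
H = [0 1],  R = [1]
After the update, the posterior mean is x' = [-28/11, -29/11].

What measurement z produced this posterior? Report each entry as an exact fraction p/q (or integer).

x̄ = F·x = [4, 1]
P̄ = F·P·Fᵀ + Q = [49 18; 18 10]
S = H·P̄·Hᵀ + R = [11]
K = P̄·Hᵀ·S⁻¹ = [18/11; 10/11]
x' − x̄ = [-72/11, -40/11] = K·y
y = (KᵀK)⁻¹·Kᵀ·(x' − x̄) = [-4]
z = y + H·x̄ = [-4] + [1] = [-3]

z = [-3]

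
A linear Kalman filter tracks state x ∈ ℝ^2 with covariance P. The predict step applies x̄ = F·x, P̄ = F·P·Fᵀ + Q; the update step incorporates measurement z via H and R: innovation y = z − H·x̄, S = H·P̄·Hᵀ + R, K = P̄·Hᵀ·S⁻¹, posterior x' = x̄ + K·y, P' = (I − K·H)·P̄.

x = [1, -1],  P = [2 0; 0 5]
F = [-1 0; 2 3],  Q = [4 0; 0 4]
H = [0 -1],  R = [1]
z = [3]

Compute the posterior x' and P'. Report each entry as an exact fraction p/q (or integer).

x' = [-25/29, -86/29]
P' = [166/29 -2/29; -2/29 57/58]

x̄ = F·x = [-1, -1]
P̄ = F·P·Fᵀ + Q = [6 -4; -4 57]
y = z − H·x̄ = [2]
S = H·P̄·Hᵀ + R = [58]
K = P̄·Hᵀ·S⁻¹ = [2/29; -57/58]
x' = x̄ + K·y = [-25/29, -86/29]
P' = (I − K·H)·P̄ = [166/29 -2/29; -2/29 57/58]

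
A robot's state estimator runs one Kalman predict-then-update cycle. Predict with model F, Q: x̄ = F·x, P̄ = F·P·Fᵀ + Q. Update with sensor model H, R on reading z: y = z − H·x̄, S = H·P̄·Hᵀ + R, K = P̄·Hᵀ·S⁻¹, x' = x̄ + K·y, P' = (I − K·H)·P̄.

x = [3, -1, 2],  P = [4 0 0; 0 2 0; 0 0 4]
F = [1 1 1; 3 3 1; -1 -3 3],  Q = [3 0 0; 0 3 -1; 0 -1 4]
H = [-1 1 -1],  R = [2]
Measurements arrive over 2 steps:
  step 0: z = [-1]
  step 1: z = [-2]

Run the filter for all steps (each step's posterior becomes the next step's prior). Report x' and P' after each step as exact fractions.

step 0: x' = [551/136, 573/68, 733/136], P' = [1719/136 1293/68 853/136; 1293/68 1233/34 1115/68; 853/136 1115/68 1543/136]
step 1: x' = [42197/9368, 33355/4684, 42567/9368], P' = [455847/18736 338271/9368 208213/18736; 338271/9368 280507/4684 206069/9368; 208213/18736 206069/9368 220463/18736]

step 0: x̄ = F·x = [4, 8, 6]
step 0: P̄ = F·P·Fᵀ + Q = [13 22 2; 22 61 -19; 2 -19 62]
step 0: y = z − H·x̄ = [1]
step 0: S = H·P̄·Hᵀ + R = [136]
step 0: K = P̄·Hᵀ·S⁻¹ = [7/136; 29/68; -83/136]
step 0: x' = x̄ + K·y = [551/136, 573/68, 733/136]
step 0: P' = (I − K·H)·P̄ = [1719/136 1293/68 853/136; 1293/68 1233/34 1115/68; 853/136 1115/68 1543/136]
step 1: x̄ = F·x = [1215/68, 728/17, -895/68]
step 1: P̄ = F·P·Fᵀ + Q = [4985/34 6168/17 -5131/34; 6168/17 15857/17 -6985/17; -5131/34 -6985/17 7699/34]
step 1: y = z − H·x̄ = [-682/17]
step 1: S = H·P̄·Hᵀ + R = [18736/17]
step 1: K = P̄·Hᵀ·S⁻¹ = [6241/18736; 8337/9368; -8269/18736]
step 1: x' = x̄ + K·y = [42197/9368, 33355/4684, 42567/9368]
step 1: P' = (I − K·H)·P̄ = [455847/18736 338271/9368 208213/18736; 338271/9368 280507/4684 206069/9368; 208213/18736 206069/9368 220463/18736]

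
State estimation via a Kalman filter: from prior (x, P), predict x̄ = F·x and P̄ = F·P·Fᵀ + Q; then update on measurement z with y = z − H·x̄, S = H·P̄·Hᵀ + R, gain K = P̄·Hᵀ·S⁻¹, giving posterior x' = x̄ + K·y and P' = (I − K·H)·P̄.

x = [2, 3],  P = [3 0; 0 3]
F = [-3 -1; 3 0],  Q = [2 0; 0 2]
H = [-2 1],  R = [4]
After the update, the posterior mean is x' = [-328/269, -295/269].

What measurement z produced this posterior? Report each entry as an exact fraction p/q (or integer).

x̄ = F·x = [-9, 6]
P̄ = F·P·Fᵀ + Q = [32 -27; -27 29]
S = H·P̄·Hᵀ + R = [269]
K = P̄·Hᵀ·S⁻¹ = [-91/269; 83/269]
x' − x̄ = [2093/269, -1909/269] = K·y
y = (KᵀK)⁻¹·Kᵀ·(x' − x̄) = [-23]
z = y + H·x̄ = [-23] + [24] = [1]

z = [1]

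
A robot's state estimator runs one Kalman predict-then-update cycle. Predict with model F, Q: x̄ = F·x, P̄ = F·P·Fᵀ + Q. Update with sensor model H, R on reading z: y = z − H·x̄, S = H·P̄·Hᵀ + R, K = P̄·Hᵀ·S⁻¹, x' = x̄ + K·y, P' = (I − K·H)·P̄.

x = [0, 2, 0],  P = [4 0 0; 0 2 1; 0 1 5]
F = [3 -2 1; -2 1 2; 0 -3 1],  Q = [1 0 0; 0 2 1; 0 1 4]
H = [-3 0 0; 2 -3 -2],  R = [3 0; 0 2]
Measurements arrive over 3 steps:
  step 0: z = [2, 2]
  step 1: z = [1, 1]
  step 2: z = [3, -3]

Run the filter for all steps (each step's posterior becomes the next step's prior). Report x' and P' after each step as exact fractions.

step 0: x' = [-44066/62775, 39046/20925, -31478/6975], P' = [20651/62775 1844/20925 1358/6975; 1844/20925 37586/6975 -17998/2325; 1358/6975 -17998/2325 9239/775]
step 1: x' = [-5175899/12944718, -23562101/19417077, 12268921/12944718], P' = [11347199/34519248 1659097/25889436 1023331/4314906; 1659097/25889436 20253977/19417077 -8639522/6472359; 1023331/4314906 -8639522/6472359 10737307/4314906]
step 2: x' = [-1361634014741/1439302245267, -648452843603/2878604490534, 1320555546598/1439302245267], P' = [469029399857/1439302245267 98865995482/1439302245267 324655789976/1439302245267; 98865995482/1439302245267 1493593951781/1439302245267 -1899916144058/1439302245267; 324655789976/1439302245267 -1899916144058/1439302245267 7047695725795/2878604490534]

step 0: x̄ = F·x = [-4, 2, -6]
step 0: P̄ = F·P·Fᵀ + Q = [46 -21 12; -21 44 0; 12 0 21]
step 0: y = z − H·x̄ = [-10, 4]
step 0: S = H·P̄·Hᵀ + R = [417 -393; -393 822]
step 0: K = P̄·Hᵀ·S⁻¹ = [-20651/62775 131/62775; -1844/20925 -5311/20925; -1358/6975 -802/6975]
step 0: x' = x̄ + K·y = [-44066/62775, 39046/20925, -31478/6975]
step 0: P' = (I − K·H)·P̄ = [20651/62775 1844/20925 1358/6975; 1844/20925 37586/6975 -17998/2325; 1358/6975 -17998/2325 9239/775]
step 1: x̄ = F·x = [-216592/20925, -361334/62775, -7836/775]
step 1: P̄ = F·P·Fᵀ + Q = [477869/6975 747238/20925 64131/775; 747238/20925 1476176/62775 36829/775; 64131/775 36829/775 85921/775]
step 1: y = z − H·x̄ = [-209617/6975, -110123/6975]
step 1: S = H·P̄·Hᵀ + R = [480194/775 315286/775; 315286/775 318434/775]
step 1: K = P̄·Hᵀ·S⁻¹ = [-11347199/34519248 -157643/34519248; -1659097/25889436 -4290769/25889436; -1023331/4314906 -537227/2157453]
step 1: x' = x̄ + K·y = [-5175899/12944718, -23562101/19417077, 12268921/12944718]
step 1: P' = (I − K·H)·P̄ = [11347199/34519248 1659097/25889436 1023331/4314906; 1659097/25889436 20253977/19417077 -8639522/6472359; 1023331/4314906 -8639522/6472359 10737307/4314906]
step 2: x̄ = F·x = [42236038/19417077, 28772359/19417077, 59393123/12944718]
step 2: P̄ = F·P·Fᵀ + Q = [5161094231/310673232 981735421/155336616 402734183/25889436; 981735421/155336616 529597535/77668308 122093131/12944718; 402734183/25889436 122093131/12944718 103062973/4314906]
step 2: y = z − H·x̄ = [61653115/6472359, 121773139/19417077]
step 2: S = H·P̄·Hᵀ + R = [5264651975/34519248 654230557/12944718; 654230557/12944718 2684503808/19417077]
step 2: K = P̄·Hᵀ·S⁻¹ = [-469029399857/1439302245267 -1308461114/479767415089; -98865995482/1439302245267 -161072525421/959534830178; -324655789976/1439302245267 -232878571223/959534830178]
step 2: x' = x̄ + K·y = [-1361634014741/1439302245267, -648452843603/2878604490534, 1320555546598/1439302245267]
step 2: P' = (I − K·H)·P̄ = [469029399857/1439302245267 98865995482/1439302245267 324655789976/1439302245267; 98865995482/1439302245267 1493593951781/1439302245267 -1899916144058/1439302245267; 324655789976/1439302245267 -1899916144058/1439302245267 7047695725795/2878604490534]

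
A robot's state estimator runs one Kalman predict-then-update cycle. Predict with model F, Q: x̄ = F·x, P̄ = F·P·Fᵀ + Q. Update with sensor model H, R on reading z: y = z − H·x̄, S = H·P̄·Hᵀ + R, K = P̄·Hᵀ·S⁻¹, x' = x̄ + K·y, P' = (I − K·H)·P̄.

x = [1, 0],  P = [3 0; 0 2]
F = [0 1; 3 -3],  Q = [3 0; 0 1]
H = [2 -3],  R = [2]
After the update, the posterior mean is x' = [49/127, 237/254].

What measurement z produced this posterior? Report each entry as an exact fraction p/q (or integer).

x̄ = F·x = [0, 3]
P̄ = F·P·Fᵀ + Q = [5 -6; -6 46]
S = H·P̄·Hᵀ + R = [508]
K = P̄·Hᵀ·S⁻¹ = [7/127; -75/254]
x' − x̄ = [49/127, -525/254] = K·y
y = (KᵀK)⁻¹·Kᵀ·(x' − x̄) = [7]
z = y + H·x̄ = [7] + [-9] = [-2]

z = [-2]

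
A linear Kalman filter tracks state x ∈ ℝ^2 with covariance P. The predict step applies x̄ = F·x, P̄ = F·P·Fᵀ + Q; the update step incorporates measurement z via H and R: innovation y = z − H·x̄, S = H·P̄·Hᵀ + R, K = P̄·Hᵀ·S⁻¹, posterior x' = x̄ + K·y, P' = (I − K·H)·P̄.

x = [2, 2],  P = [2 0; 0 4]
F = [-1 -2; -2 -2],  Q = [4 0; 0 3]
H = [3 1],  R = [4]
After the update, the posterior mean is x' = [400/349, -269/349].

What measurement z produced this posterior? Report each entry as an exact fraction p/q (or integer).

x̄ = F·x = [-6, -8]
P̄ = F·P·Fᵀ + Q = [22 20; 20 27]
S = H·P̄·Hᵀ + R = [349]
K = P̄·Hᵀ·S⁻¹ = [86/349; 87/349]
x' − x̄ = [2494/349, 2523/349] = K·y
y = (KᵀK)⁻¹·Kᵀ·(x' − x̄) = [29]
z = y + H·x̄ = [29] + [-26] = [3]

z = [3]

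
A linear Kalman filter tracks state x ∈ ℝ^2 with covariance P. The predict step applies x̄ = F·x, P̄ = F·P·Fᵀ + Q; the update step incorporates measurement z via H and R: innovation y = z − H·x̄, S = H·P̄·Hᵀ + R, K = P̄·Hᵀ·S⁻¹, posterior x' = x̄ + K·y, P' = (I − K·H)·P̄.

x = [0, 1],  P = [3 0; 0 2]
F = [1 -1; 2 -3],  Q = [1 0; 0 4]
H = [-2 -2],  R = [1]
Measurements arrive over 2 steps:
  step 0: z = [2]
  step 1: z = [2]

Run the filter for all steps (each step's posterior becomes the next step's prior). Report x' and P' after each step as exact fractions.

step 0: x' = [-41/257, -219/257], P' = [246/257 -228/257; -228/257 274/257]
step 1: x' = [-20782/53677, -31885/53677], P' = [45945/53677 -42258/53677; -42258/53677 51926/53677]

step 0: x̄ = F·x = [-1, -3]
step 0: P̄ = F·P·Fᵀ + Q = [6 12; 12 34]
step 0: y = z − H·x̄ = [-6]
step 0: S = H·P̄·Hᵀ + R = [257]
step 0: K = P̄·Hᵀ·S⁻¹ = [-36/257; -92/257]
step 0: x' = x̄ + K·y = [-41/257, -219/257]
step 0: P' = (I − K·H)·P̄ = [246/257 -228/257; -228/257 274/257]
step 1: x̄ = F·x = [178/257, 575/257]
step 1: P̄ = F·P·Fᵀ + Q = [1233/257 2454/257; 2454/257 7214/257]
step 1: y = z − H·x̄ = [2020/257]
step 1: S = H·P̄·Hᵀ + R = [53677/257]
step 1: K = P̄·Hᵀ·S⁻¹ = [-7374/53677; -19336/53677]
step 1: x' = x̄ + K·y = [-20782/53677, -31885/53677]
step 1: P' = (I − K·H)·P̄ = [45945/53677 -42258/53677; -42258/53677 51926/53677]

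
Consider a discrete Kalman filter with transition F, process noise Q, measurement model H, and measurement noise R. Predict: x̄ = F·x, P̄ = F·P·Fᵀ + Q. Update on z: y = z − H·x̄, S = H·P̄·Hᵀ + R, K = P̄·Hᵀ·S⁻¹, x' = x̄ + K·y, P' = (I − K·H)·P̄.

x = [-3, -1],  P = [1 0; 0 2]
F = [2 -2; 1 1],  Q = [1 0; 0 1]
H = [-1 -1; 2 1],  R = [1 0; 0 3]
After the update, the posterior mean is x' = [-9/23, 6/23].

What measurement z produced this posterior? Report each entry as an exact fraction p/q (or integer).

x̄ = F·x = [-4, -4]
P̄ = F·P·Fᵀ + Q = [13 -2; -2 4]
S = H·P̄·Hᵀ + R = [14 -24; -24 51]
K = P̄·Hᵀ·S⁻¹ = [5/46 12/23; -17/23 -8/23]
x' − x̄ = [83/23, 98/23] = K·y
y = (KᵀK)⁻¹·Kᵀ·(x' − x̄) = [-10, 9]
z = y + H·x̄ = [-10, 9] + [8, -12] = [-2, -3]

z = [-2, -3]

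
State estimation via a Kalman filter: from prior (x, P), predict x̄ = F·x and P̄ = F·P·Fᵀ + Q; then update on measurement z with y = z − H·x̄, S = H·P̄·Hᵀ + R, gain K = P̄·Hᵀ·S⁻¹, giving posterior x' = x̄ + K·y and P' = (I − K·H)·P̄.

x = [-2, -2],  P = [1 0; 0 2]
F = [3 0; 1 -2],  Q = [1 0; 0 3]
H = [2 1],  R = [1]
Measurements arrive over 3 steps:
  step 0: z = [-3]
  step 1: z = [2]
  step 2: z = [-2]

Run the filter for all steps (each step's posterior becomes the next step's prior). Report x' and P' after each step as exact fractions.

step 0: x̄ = F·x = [-6, 2]
step 0: P̄ = F·P·Fᵀ + Q = [10 3; 3 12]
step 0: y = z − H·x̄ = [7]
step 0: S = H·P̄·Hᵀ + R = [65]
step 0: K = P̄·Hᵀ·S⁻¹ = [23/65; 18/65]
step 0: x' = x̄ + K·y = [-229/65, 256/65]
step 0: P' = (I − K·H)·P̄ = [121/65 -219/65; -219/65 456/65]
step 1: x̄ = F·x = [-687/65, -57/5]
step 1: P̄ = F·P·Fᵀ + Q = [1154/65 129/5; 129/5 232/5]
step 1: y = z − H·x̄ = [449/13]
step 1: S = H·P̄·Hᵀ + R = [2881/13]
step 1: K = P̄·Hᵀ·S⁻¹ = [797/2881; 1274/2881]
step 1: x' = x̄ + K·y = [-14614/14405, 55793/14405]
step 1: P' = (I − K·H)·P̄ = [11433/14405 -18881/14405; -18881/14405 44132/14405]
step 2: x̄ = F·x = [-43842/14405, -25240/2881]
step 2: P̄ = F·P·Fᵀ + Q = [117302/14405 29517/2881; 29517/2881 61340/2881]
step 2: y = z − H·x̄ = [185074/14405]
step 2: S = H·P̄·Hᵀ + R = [1380653/14405]
step 2: K = P̄·Hᵀ·S⁻¹ = [382189/1380653; 601870/1380653]
step 2: x' = x̄ + K·y = [708272/1380653, -4362924/1380653]
step 2: P' = (I − K·H)·P̄ = [1102737/1380653 -1823285/1380653; -1823285/1380653 4248440/1380653]

step 0: x' = [-229/65, 256/65], P' = [121/65 -219/65; -219/65 456/65]
step 1: x' = [-14614/14405, 55793/14405], P' = [11433/14405 -18881/14405; -18881/14405 44132/14405]
step 2: x' = [708272/1380653, -4362924/1380653], P' = [1102737/1380653 -1823285/1380653; -1823285/1380653 4248440/1380653]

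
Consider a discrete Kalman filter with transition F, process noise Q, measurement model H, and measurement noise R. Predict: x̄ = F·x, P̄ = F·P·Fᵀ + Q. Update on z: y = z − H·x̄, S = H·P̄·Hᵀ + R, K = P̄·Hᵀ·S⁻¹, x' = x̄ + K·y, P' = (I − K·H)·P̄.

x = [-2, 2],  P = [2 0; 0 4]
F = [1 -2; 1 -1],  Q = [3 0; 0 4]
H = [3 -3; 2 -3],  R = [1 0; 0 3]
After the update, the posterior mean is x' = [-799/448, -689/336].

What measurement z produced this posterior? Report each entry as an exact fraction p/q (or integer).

z = [1, 2]

x̄ = F·x = [-6, -4]
P̄ = F·P·Fᵀ + Q = [21 10; 10 10]
S = H·P̄·Hᵀ + R = [100 66; 66 57]
K = P̄·Hᵀ·S⁻¹ = [363/448 -163/224; 55/112 -125/168]
x' − x̄ = [1889/448, 655/336] = K·y
y = (KᵀK)⁻¹·Kᵀ·(x' − x̄) = [7, 2]
z = y + H·x̄ = [7, 2] + [-6, 0] = [1, 2]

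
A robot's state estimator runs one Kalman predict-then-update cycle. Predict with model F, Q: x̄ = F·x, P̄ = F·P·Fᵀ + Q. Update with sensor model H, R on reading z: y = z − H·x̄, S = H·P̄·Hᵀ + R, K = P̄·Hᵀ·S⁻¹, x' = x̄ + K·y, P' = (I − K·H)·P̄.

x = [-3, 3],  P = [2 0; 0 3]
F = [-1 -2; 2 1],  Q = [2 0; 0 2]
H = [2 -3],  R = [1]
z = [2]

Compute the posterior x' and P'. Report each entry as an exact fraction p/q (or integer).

x' = [-484/151, -847/302]
P' = [494/151 319/151; 319/151 445/302]

x̄ = F·x = [-3, -3]
P̄ = F·P·Fᵀ + Q = [16 -10; -10 13]
y = z − H·x̄ = [-1]
S = H·P̄·Hᵀ + R = [302]
K = P̄·Hᵀ·S⁻¹ = [31/151; -59/302]
x' = x̄ + K·y = [-484/151, -847/302]
P' = (I − K·H)·P̄ = [494/151 319/151; 319/151 445/302]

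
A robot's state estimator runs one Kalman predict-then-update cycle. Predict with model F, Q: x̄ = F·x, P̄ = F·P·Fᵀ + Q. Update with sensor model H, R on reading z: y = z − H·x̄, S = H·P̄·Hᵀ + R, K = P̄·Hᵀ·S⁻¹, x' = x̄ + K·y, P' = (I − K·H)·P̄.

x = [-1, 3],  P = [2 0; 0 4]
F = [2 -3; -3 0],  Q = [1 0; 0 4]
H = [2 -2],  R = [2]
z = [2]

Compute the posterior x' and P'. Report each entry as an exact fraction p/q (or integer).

x' = [-101/61, -157/61]
P' = [579/61 560/61; 560/61 1714/183]

x̄ = F·x = [-11, 3]
P̄ = F·P·Fᵀ + Q = [45 -12; -12 22]
y = z − H·x̄ = [30]
S = H·P̄·Hᵀ + R = [366]
K = P̄·Hᵀ·S⁻¹ = [19/61; -34/183]
x' = x̄ + K·y = [-101/61, -157/61]
P' = (I − K·H)·P̄ = [579/61 560/61; 560/61 1714/183]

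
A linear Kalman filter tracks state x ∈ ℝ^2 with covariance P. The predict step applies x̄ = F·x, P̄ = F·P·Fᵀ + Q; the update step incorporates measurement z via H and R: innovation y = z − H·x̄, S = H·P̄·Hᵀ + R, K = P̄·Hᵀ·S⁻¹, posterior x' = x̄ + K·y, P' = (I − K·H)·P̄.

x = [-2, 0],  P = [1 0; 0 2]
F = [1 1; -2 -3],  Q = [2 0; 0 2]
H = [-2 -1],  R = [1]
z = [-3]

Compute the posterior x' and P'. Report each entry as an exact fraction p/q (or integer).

x̄ = F·x = [-2, 4]
P̄ = F·P·Fᵀ + Q = [5 -8; -8 24]
y = z − H·x̄ = [-3]
S = H·P̄·Hᵀ + R = [13]
K = P̄·Hᵀ·S⁻¹ = [-2/13; -8/13]
x' = x̄ + K·y = [-20/13, 76/13]
P' = (I − K·H)·P̄ = [61/13 -120/13; -120/13 248/13]

x' = [-20/13, 76/13]
P' = [61/13 -120/13; -120/13 248/13]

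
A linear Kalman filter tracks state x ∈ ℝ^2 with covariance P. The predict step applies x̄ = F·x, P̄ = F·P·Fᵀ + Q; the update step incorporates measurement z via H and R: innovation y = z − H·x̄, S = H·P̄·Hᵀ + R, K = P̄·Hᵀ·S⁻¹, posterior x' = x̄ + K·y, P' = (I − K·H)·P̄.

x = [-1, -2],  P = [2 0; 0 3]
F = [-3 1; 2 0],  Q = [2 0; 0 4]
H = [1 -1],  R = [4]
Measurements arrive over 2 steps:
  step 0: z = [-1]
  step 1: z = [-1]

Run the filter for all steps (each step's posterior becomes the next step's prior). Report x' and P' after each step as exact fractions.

step 0: x' = [-11/9, -10/21], P' = [32/9 4/3; 4/3 20/7]
step 1: x' = [-1047/2785, 902/2785], P' = [9224/2785 3236/2785; 3236/2785 7884/2785]

step 0: x̄ = F·x = [1, -2]
step 0: P̄ = F·P·Fᵀ + Q = [23 -12; -12 12]
step 0: y = z − H·x̄ = [-4]
step 0: S = H·P̄·Hᵀ + R = [63]
step 0: K = P̄·Hᵀ·S⁻¹ = [5/9; -8/21]
step 0: x' = x̄ + K·y = [-11/9, -10/21]
step 0: P' = (I − K·H)·P̄ = [32/9 4/3; 4/3 20/7]
step 1: x̄ = F·x = [67/21, -22/9]
step 1: P̄ = F·P·Fᵀ + Q = [202/7 -56/3; -56/3 164/9]
step 1: y = z − H·x̄ = [-418/63]
step 1: S = H·P̄·Hᵀ + R = [5570/63]
step 1: K = P̄·Hᵀ·S⁻¹ = [1497/2785; -1162/2785]
step 1: x' = x̄ + K·y = [-1047/2785, 902/2785]
step 1: P' = (I − K·H)·P̄ = [9224/2785 3236/2785; 3236/2785 7884/2785]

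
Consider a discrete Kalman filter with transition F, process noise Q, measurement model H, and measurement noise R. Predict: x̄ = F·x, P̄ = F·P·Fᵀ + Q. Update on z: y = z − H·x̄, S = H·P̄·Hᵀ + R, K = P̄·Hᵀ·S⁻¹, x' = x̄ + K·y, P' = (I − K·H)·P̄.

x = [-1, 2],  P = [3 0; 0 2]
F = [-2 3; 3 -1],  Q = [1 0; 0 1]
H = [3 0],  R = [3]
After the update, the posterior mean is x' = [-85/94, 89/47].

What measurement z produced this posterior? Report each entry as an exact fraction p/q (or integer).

x̄ = F·x = [8, -5]
P̄ = F·P·Fᵀ + Q = [31 -24; -24 30]
S = H·P̄·Hᵀ + R = [282]
K = P̄·Hᵀ·S⁻¹ = [31/94; -12/47]
x' − x̄ = [-837/94, 324/47] = K·y
y = (KᵀK)⁻¹·Kᵀ·(x' − x̄) = [-27]
z = y + H·x̄ = [-27] + [24] = [-3]

z = [-3]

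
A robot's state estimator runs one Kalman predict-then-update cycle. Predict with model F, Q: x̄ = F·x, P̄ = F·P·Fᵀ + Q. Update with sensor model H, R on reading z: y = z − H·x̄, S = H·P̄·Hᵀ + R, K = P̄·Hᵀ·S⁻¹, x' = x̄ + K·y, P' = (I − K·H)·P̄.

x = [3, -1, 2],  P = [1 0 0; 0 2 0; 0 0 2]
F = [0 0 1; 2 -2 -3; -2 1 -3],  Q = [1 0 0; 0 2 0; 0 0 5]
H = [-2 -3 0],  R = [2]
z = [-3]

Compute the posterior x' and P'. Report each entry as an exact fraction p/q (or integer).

x̄ = F·x = [2, 2, -13]
P̄ = F·P·Fᵀ + Q = [3 -6 -6; -6 32 10; -6 10 29]
y = z − H·x̄ = [7]
S = H·P̄·Hᵀ + R = [230]
K = P̄·Hᵀ·S⁻¹ = [6/115; -42/115; -9/115]
x' = x̄ + K·y = [272/115, -64/115, -1558/115]
P' = (I − K·H)·P̄ = [273/115 -186/115 -582/115; -186/115 152/115 394/115; -582/115 394/115 3173/115]

x' = [272/115, -64/115, -1558/115]
P' = [273/115 -186/115 -582/115; -186/115 152/115 394/115; -582/115 394/115 3173/115]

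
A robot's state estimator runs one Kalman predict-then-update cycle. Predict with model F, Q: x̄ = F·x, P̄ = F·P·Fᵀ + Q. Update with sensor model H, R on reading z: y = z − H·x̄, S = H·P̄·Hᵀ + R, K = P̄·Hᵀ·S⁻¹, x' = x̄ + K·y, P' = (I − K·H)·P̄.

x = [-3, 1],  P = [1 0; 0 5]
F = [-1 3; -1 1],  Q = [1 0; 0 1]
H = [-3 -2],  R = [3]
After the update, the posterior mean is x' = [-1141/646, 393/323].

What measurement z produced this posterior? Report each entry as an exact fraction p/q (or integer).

z = [3]

x̄ = F·x = [6, 4]
P̄ = F·P·Fᵀ + Q = [47 16; 16 7]
S = H·P̄·Hᵀ + R = [646]
K = P̄·Hᵀ·S⁻¹ = [-173/646; -31/323]
x' − x̄ = [-5017/646, -899/323] = K·y
y = (KᵀK)⁻¹·Kᵀ·(x' − x̄) = [29]
z = y + H·x̄ = [29] + [-26] = [3]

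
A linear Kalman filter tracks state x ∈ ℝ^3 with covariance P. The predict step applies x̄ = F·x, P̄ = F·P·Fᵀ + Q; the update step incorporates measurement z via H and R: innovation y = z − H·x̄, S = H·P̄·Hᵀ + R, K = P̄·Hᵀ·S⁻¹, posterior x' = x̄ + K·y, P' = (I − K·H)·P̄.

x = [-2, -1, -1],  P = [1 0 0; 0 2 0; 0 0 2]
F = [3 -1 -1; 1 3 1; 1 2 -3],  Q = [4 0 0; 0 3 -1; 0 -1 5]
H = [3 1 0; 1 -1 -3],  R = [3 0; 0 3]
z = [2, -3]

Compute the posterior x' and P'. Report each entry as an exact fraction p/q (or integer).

x' = [24934/12881, -54104/12881, 39057/12881]
P' = [57723/25762 -74442/12881 33873/12881; -74442/12881 449517/25762 -196059/25762; 33873/12881 -196059/25762 94937/25762]

x̄ = F·x = [-4, -6, -1]
P̄ = F·P·Fᵀ + Q = [17 -5 5; -5 24 6; 5 6 32]
y = z − H·x̄ = [20, -8]
S = H·P̄·Hᵀ + R = [150 -26; -26 348]
K = P̄·Hᵀ·S⁻¹ = [8095/25762 1123/25762; 955/25762 -1704/12881; 2393/25762 -3501/12881]
x' = x̄ + K·y = [24934/12881, -54104/12881, 39057/12881]
P' = (I − K·H)·P̄ = [57723/25762 -74442/12881 33873/12881; -74442/12881 449517/25762 -196059/25762; 33873/12881 -196059/25762 94937/25762]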